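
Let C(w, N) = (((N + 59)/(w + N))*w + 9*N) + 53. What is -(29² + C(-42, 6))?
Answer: -6143/6 ≈ -1023.8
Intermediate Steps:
C(w, N) = 53 + 9*N + w*(59 + N)/(N + w) (C(w, N) = (((59 + N)/(N + w))*w + 9*N) + 53 = (w*(59 + N)/(N + w) + 9*N) + 53 = (9*N + w*(59 + N)/(N + w)) + 53 = 53 + 9*N + w*(59 + N)/(N + w))
-(29² + C(-42, 6)) = -(29² + (9*6² + 53*6 + 112*(-42) + 10*6*(-42))/(6 - 42)) = -(841 + (9*36 + 318 - 4704 - 2520)/(-36)) = -(841 - (324 + 318 - 4704 - 2520)/36) = -(841 - 1/36*(-6582)) = -(841 + 1097/6) = -1*6143/6 = -6143/6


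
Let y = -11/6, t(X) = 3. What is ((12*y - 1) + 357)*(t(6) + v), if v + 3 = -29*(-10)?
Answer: 96860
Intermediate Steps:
v = 287 (v = -3 - 29*(-10) = -3 + 290 = 287)
y = -11/6 (y = -11*⅙ = -11/6 ≈ -1.8333)
((12*y - 1) + 357)*(t(6) + v) = ((12*(-11/6) - 1) + 357)*(3 + 287) = ((-22 - 1) + 357)*290 = (-23 + 357)*290 = 334*290 = 96860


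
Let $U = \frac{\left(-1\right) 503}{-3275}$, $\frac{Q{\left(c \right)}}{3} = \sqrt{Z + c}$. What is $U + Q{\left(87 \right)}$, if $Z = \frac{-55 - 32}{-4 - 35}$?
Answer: $\frac{503}{3275} + \frac{6 \sqrt{3770}}{13} \approx 28.492$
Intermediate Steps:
$Z = \frac{29}{13}$ ($Z = - \frac{87}{-39} = \left(-87\right) \left(- \frac{1}{39}\right) = \frac{29}{13} \approx 2.2308$)
$Q{\left(c \right)} = 3 \sqrt{\frac{29}{13} + c}$
$U = \frac{503}{3275}$ ($U = \left(-503\right) \left(- \frac{1}{3275}\right) = \frac{503}{3275} \approx 0.15359$)
$U + Q{\left(87 \right)} = \frac{503}{3275} + \frac{3 \sqrt{377 + 169 \cdot 87}}{13} = \frac{503}{3275} + \frac{3 \sqrt{377 + 14703}}{13} = \frac{503}{3275} + \frac{3 \sqrt{15080}}{13} = \frac{503}{3275} + \frac{3 \cdot 2 \sqrt{3770}}{13} = \frac{503}{3275} + \frac{6 \sqrt{3770}}{13}$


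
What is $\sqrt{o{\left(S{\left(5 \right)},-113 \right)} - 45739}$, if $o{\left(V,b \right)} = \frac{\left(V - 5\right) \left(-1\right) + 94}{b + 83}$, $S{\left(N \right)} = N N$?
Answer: $\frac{i \sqrt{10291830}}{15} \approx 213.87 i$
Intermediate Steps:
$S{\left(N \right)} = N^{2}$
$o{\left(V,b \right)} = \frac{99 - V}{83 + b}$ ($o{\left(V,b \right)} = \frac{\left(-5 + V\right) \left(-1\right) + 94}{83 + b} = \frac{\left(5 - V\right) + 94}{83 + b} = \frac{99 - V}{83 + b}$)
$\sqrt{o{\left(S{\left(5 \right)},-113 \right)} - 45739} = \sqrt{\frac{99 - 5^{2}}{83 - 113} - 45739} = \sqrt{\frac{99 - 25}{-30} - 45739} = \sqrt{- \frac{99 - 25}{30} - 45739} = \sqrt{\left(- \frac{1}{30}\right) 74 - 45739} = \sqrt{- \frac{37}{15} - 45739} = \sqrt{- \frac{686122}{15}} = \frac{i \sqrt{10291830}}{15}$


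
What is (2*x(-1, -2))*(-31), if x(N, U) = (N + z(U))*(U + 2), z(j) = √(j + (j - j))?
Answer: 0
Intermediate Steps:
z(j) = √j (z(j) = √(j + 0) = √j)
x(N, U) = (2 + U)*(N + √U) (x(N, U) = (N + √U)*(U + 2) = (N + √U)*(2 + U) = (2 + U)*(N + √U))
(2*x(-1, -2))*(-31) = (2*((-2)^(3/2) + 2*(-1) + 2*√(-2) - 1*(-2)))*(-31) = (2*(-2*I*√2 - 2 + 2*(I*√2) + 2))*(-31) = (2*(-2*I*√2 - 2 + 2*I*√2 + 2))*(-31) = (2*0)*(-31) = 0*(-31) = 0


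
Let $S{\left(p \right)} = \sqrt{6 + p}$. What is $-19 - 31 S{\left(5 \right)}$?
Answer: $-19 - 31 \sqrt{11} \approx -121.82$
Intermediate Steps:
$-19 - 31 S{\left(5 \right)} = -19 - 31 \sqrt{6 + 5} = -19 - 31 \sqrt{11}$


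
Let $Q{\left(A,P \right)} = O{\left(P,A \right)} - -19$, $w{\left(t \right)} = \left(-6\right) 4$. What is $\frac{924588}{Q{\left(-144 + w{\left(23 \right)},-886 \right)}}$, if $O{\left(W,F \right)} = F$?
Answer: $- \frac{924588}{149} \approx -6205.3$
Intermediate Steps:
$w{\left(t \right)} = -24$
$Q{\left(A,P \right)} = 19 + A$ ($Q{\left(A,P \right)} = A - -19 = A + 19 = 19 + A$)
$\frac{924588}{Q{\left(-144 + w{\left(23 \right)},-886 \right)}} = \frac{924588}{19 - 168} = \frac{924588}{-149} = 924588 \left(- \frac{1}{149}\right) = - \frac{924588}{149}$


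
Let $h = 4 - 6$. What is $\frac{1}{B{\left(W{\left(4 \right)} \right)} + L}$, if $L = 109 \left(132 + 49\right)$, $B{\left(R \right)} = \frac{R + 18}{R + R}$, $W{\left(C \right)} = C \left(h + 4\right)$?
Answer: $\frac{8}{157845} \approx 5.0683 \cdot 10^{-5}$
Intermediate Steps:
$h = -2$ ($h = 4 - 6 = -2$)
$W{\left(C \right)} = 2 C$ ($W{\left(C \right)} = C \left(-2 + 4\right) = C 2 = 2 C$)
$B{\left(R \right)} = \frac{18 + R}{2 R}$
$L = 19729$ ($L = 109 \cdot 181 = 19729$)
$\frac{1}{B{\left(W{\left(4 \right)} \right)} + L} = \frac{1}{\frac{18 + 2 \cdot 4}{2 \cdot 2 \cdot 4} + 19729} = \frac{1}{\frac{18 + 8}{2 \cdot 8} + 19729} = \frac{1}{\frac{1}{2} \cdot \frac{1}{8} \cdot 26 + 19729} = \frac{1}{\frac{13}{8} + 19729} = \frac{1}{\frac{157845}{8}} = \frac{8}{157845}$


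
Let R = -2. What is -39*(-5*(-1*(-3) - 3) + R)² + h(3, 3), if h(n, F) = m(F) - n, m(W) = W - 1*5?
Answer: -161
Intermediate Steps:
m(W) = -5 + W (m(W) = W - 5 = -5 + W)
h(n, F) = -5 + F - n (h(n, F) = (-5 + F) - n = -5 + F - n)
-39*(-5*(-1*(-3) - 3) + R)² + h(3, 3) = -39*(-5*(-1*(-3) - 3) - 2)² + (-5 + 3 - 1*3) = -39*(-5*(3 - 3) - 2)² + (-5 + 3 - 3) = -39*(-5*0 - 2)² - 5 = -39*(0 - 2)² - 5 = -39*(-2)² - 5 = -39*4 - 5 = -156 - 5 = -161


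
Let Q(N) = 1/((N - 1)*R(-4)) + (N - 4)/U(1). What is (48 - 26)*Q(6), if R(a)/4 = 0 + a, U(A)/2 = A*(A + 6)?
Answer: 803/280 ≈ 2.8679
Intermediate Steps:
U(A) = 2*A*(6 + A) (U(A) = 2*(A*(A + 6)) = 2*(A*(6 + A)) = 2*A*(6 + A))
R(a) = 4*a (R(a) = 4*(0 + a) = 4*a)
Q(N) = -2/7 - 1/(16*(-1 + N)) + N/14 (Q(N) = 1/((N - 1)*((4*(-4)))) + (N - 4)/((2*1*(6 + 1))) = 1/((-1 + N)*(-16)) + (-4 + N)/((2*1*7)) = -1/16/(-1 + N) + (-4 + N)/14 = -1/(16*(-1 + N)) + (-4 + N)*(1/14) = -1/(16*(-1 + N)) + (-2/7 + N/14) = -2/7 - 1/(16*(-1 + N)) + N/14)
(48 - 26)*Q(6) = (48 - 26)*((25 - 40*6 + 8*6²)/(112*(-1 + 6))) = 22*((1/112)*(25 - 240 + 8*36)/5) = 22*((1/112)*(⅕)*(25 - 240 + 288)) = 22*((1/112)*(⅕)*73) = 22*(73/560) = 803/280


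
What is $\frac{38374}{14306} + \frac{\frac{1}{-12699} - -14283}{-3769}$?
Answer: $- \frac{379071441551}{342360684243} \approx -1.1072$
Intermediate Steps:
$\frac{38374}{14306} + \frac{\frac{1}{-12699} - -14283}{-3769} = 38374 \cdot \frac{1}{14306} + \left(- \frac{1}{12699} + 14283\right) \left(- \frac{1}{3769}\right) = \frac{19187}{7153} + \frac{181379816}{12699} \left(- \frac{1}{3769}\right) = \frac{19187}{7153} - \frac{181379816}{47862531} = - \frac{379071441551}{342360684243}$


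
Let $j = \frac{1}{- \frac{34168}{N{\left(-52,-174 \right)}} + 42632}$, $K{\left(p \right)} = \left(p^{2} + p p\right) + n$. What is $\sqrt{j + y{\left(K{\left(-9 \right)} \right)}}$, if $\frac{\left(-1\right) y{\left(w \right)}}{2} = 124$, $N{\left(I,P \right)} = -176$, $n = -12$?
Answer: $\frac{i \sqrt{52106041294}}{14495} \approx 15.748 i$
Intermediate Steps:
$K{\left(p \right)} = -12 + 2 p^{2}$ ($K{\left(p \right)} = \left(p^{2} + p p\right) - 12 = \left(p^{2} + p^{2}\right) - 12 = 2 p^{2} - 12 = -12 + 2 p^{2}$)
$j = \frac{22}{942175}$ ($j = \frac{1}{- \frac{34168}{-176} + 42632} = \frac{1}{\left(-34168\right) \left(- \frac{1}{176}\right) + 42632} = \frac{1}{\frac{4271}{22} + 42632} = \frac{1}{\frac{942175}{22}} = \frac{22}{942175} \approx 2.335 \cdot 10^{-5}$)
$y{\left(w \right)} = -248$ ($y{\left(w \right)} = \left(-2\right) 124 = -248$)
$\sqrt{j + y{\left(K{\left(-9 \right)} \right)}} = \sqrt{\frac{22}{942175} - 248} = \sqrt{- \frac{233659378}{942175}} = \frac{i \sqrt{52106041294}}{14495}$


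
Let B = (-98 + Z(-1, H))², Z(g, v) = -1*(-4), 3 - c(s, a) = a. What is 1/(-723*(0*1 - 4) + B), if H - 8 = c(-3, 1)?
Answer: 1/11728 ≈ 8.5266e-5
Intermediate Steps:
c(s, a) = 3 - a
H = 10 (H = 8 + (3 - 1*1) = 8 + (3 - 1) = 8 + 2 = 10)
Z(g, v) = 4
B = 8836 (B = (-98 + 4)² = (-94)² = 8836)
1/(-723*(0*1 - 4) + B) = 1/(-723*(0*1 - 4) + 8836) = 1/(-723*(0 - 4) + 8836) = 1/(-723*(-4) + 8836) = 1/(2892 + 8836) = 1/11728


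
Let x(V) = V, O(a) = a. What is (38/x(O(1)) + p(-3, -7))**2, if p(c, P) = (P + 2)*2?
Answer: 784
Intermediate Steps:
p(c, P) = 4 + 2*P (p(c, P) = (2 + P)*2 = 4 + 2*P)
(38/x(O(1)) + p(-3, -7))**2 = (38/1 + (4 + 2*(-7)))**2 = (38*1 + (4 - 14))**2 = (38 - 10)**2 = 28**2 = 784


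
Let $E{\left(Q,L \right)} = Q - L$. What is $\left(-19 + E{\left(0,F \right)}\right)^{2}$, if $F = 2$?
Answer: $441$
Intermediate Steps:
$\left(-19 + E{\left(0,F \right)}\right)^{2} = \left(-19 + \left(0 - 2\right)\right)^{2} = \left(-19 - 2\right)^{2} = \left(-21\right)^{2} = 441$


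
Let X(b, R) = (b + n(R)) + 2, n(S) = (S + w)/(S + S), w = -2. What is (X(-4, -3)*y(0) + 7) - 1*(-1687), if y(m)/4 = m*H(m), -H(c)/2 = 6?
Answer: 1694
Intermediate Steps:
H(c) = -12 (H(c) = -2*6 = -12)
n(S) = (-2 + S)/(2*S) (n(S) = (S - 2)/(S + S) = (-2 + S)/((2*S)) = (-2 + S)*(1/(2*S)) = (-2 + S)/(2*S))
X(b, R) = 2 + b + (-2 + R)/(2*R) (X(b, R) = (b + (-2 + R)/(2*R)) + 2 = 2 + b + (-2 + R)/(2*R))
y(m) = -48*m (y(m) = 4*(m*(-12)) = 4*(-12*m) = -48*m)
(X(-4, -3)*y(0) + 7) - 1*(-1687) = ((5/2 - 4 - 1/(-3))*(-48*0) + 7) - 1*(-1687) = ((5/2 - 4 - 1*(-1/3))*0 + 7) + 1687 = ((5/2 - 4 + 1/3)*0 + 7) + 1687 = (-7/6*0 + 7) + 1687 = (0 + 7) + 1687 = 7 + 1687 = 1694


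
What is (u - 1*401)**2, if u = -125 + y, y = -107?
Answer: 400689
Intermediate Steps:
u = -232 (u = -125 - 107 = -232)
(u - 1*401)**2 = (-232 - 1*401)**2 = (-232 - 401)**2 = (-633)**2 = 400689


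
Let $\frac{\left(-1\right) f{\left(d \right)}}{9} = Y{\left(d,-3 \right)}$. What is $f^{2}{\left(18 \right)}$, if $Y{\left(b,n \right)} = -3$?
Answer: $729$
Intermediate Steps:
$f{\left(d \right)} = 27$ ($f{\left(d \right)} = \left(-9\right) \left(-3\right) = 27$)
$f^{2}{\left(18 \right)} = 27^{2} = 729$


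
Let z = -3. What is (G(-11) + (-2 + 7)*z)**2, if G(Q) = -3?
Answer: 324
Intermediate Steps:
(G(-11) + (-2 + 7)*z)**2 = (-3 + (-2 + 7)*(-3))**2 = (-3 + 5*(-3))**2 = (-3 - 15)**2 = (-18)**2 = 324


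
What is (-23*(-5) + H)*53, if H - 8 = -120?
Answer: 159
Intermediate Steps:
H = -112 (H = 8 - 120 = -112)
(-23*(-5) + H)*53 = (-23*(-5) - 112)*53 = (115 - 112)*53 = 3*53 = 159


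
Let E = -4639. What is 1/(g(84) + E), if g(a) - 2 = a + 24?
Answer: -1/4529 ≈ -0.00022080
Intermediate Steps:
g(a) = 26 + a (g(a) = 2 + (a + 24) = 2 + (24 + a) = 26 + a)
1/(g(84) + E) = 1/((26 + 84) - 4639) = 1/(110 - 4639) = 1/(-4529) = -1/4529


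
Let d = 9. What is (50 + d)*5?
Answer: 295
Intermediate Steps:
(50 + d)*5 = (50 + 9)*5 = 59*5 = 295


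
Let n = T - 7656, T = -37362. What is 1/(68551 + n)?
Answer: 1/23533 ≈ 4.2494e-5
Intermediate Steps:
n = -45018 (n = -37362 - 7656 = -45018)
1/(68551 + n) = 1/(68551 - 45018) = 1/23533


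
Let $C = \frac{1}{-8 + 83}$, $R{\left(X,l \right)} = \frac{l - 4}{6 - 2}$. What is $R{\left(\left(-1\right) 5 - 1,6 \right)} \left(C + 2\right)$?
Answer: $\frac{151}{150} \approx 1.0067$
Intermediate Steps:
$R{\left(X,l \right)} = -1 + \frac{l}{4}$ ($R{\left(X,l \right)} = \frac{-4 + l}{4} = \left(-4 + l\right) \frac{1}{4} = -1 + \frac{l}{4}$)
$C = \frac{1}{75} \approx 0.013333$
$R{\left(\left(-1\right) 5 - 1,6 \right)} \left(C + 2\right) = \left(-1 + \frac{1}{4} \cdot 6\right) \left(\frac{1}{75} + 2\right) = \left(-1 + \frac{3}{2}\right) \frac{151}{75} = \frac{1}{2} \cdot \frac{151}{75} = \frac{151}{150}$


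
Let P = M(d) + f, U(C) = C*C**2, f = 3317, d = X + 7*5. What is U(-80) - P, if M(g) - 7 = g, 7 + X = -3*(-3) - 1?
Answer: -515360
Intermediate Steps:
X = 1 (X = -7 + (-3*(-3) - 1) = -7 + (9 - 1) = -7 + 8 = 1)
d = 36 (d = 1 + 7*5 = 1 + 35 = 36)
M(g) = 7 + g
U(C) = C**3
P = 3360 (P = (7 + 36) + 3317 = 43 + 3317 = 3360)
U(-80) - P = (-80)**3 - 1*3360 = -512000 - 3360 = -515360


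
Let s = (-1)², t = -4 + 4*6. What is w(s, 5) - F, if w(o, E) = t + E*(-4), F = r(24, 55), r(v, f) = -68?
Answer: 68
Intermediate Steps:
F = -68
t = 20 (t = -4 + 24 = 20)
s = 1
w(o, E) = 20 - 4*E (w(o, E) = 20 + E*(-4) = 20 - 4*E)
w(s, 5) - F = (20 - 4*5) - 1*(-68) = (20 - 20) + 68 = 0 + 68 = 68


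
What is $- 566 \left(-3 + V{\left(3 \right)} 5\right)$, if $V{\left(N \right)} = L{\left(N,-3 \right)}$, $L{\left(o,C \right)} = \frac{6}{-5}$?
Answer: $5094$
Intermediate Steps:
$L{\left(o,C \right)} = - \frac{6}{5}$ ($L{\left(o,C \right)} = 6 \left(- \frac{1}{5}\right) = - \frac{6}{5}$)
$V{\left(N \right)} = - \frac{6}{5}$
$- 566 \left(-3 + V{\left(3 \right)} 5\right) = - 566 \left(-3 - 6\right) = \left(-566\right) \left(-9\right) = 5094$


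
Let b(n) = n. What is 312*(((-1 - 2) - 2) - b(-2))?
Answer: -936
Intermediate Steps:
312*(((-1 - 2) - 2) - b(-2)) = 312*(((-1 - 2) - 2) - 1*(-2)) = 312*((-3 - 2) + 2) = 312*(-5 + 2) = 312*(-3) = -936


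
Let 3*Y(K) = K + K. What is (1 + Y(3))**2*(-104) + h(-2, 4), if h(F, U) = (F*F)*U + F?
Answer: -922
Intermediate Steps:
Y(K) = 2*K/3 (Y(K) = (K + K)/3 = (2*K)/3 = 2*K/3)
h(F, U) = F + U*F**2 (h(F, U) = F**2*U + F = U*F**2 + F = F + U*F**2)
(1 + Y(3))**2*(-104) + h(-2, 4) = (1 + (2/3)*3)**2*(-104) - 2*(1 - 2*4) = (1 + 2)**2*(-104) - 2*(1 - 8) = 3**2*(-104) - 2*(-7) = 9*(-104) + 14 = -936 + 14 = -922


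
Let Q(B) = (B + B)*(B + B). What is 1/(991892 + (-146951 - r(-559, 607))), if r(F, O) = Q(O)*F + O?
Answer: 1/824696298 ≈ 1.2126e-9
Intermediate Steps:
Q(B) = 4*B² (Q(B) = (2*B)*(2*B) = 4*B²)
r(F, O) = O + 4*F*O² (r(F, O) = (4*O²)*F + O = 4*F*O² + O = O + 4*F*O²)
1/(991892 + (-146951 - r(-559, 607))) = 1/(991892 + (-146951 - 607*(1 + 4*(-559)*607))) = 1/(991892 + (-146951 - 607*(1 - 1357252))) = 1/(991892 + (-146951 - 607*(-1357251))) = 1/(991892 + (-146951 - 1*(-823851357))) = 1/(991892 + (-146951 + 823851357)) = 1/(991892 + 823704406) = 1/824696298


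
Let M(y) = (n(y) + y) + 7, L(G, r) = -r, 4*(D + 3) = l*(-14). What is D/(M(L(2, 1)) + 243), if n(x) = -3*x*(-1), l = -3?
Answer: 5/164 ≈ 0.030488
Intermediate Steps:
n(x) = 3*x
D = 15/2 (D = -3 + (-3*(-14))/4 = -3 + (1/4)*42 = -3 + 21/2 = 15/2 ≈ 7.5000)
M(y) = 7 + 4*y (M(y) = (3*y + y) + 7 = 4*y + 7 = 7 + 4*y)
D/(M(L(2, 1)) + 243) = (15/2)/((7 + 4*(-1*1)) + 243) = (15/2)/((7 + 4*(-1)) + 243) = (15/2)/((7 - 4) + 243) = (15/2)/(3 + 243) = (15/2)/246 = (1/246)*(15/2) = 5/164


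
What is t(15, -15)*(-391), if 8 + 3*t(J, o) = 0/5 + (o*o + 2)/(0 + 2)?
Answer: -82501/6 ≈ -13750.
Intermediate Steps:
t(J, o) = -7/3 + o²/6 (t(J, o) = -8/3 + (0/5 + (o*o + 2)/(0 + 2))/3 = -8/3 + (0*(⅕) + (o² + 2)/2)/3 = -8/3 + (0 + (2 + o²)*(½))/3 = -8/3 + (0 + (1 + o²/2))/3 = -8/3 + (1 + o²/2)/3 = -8/3 + (⅓ + o²/6) = -7/3 + o²/6)
t(15, -15)*(-391) = (-7/3 + (⅙)*(-15)²)*(-391) = (-7/3 + (⅙)*225)*(-391) = (-7/3 + 75/2)*(-391) = (211/6)*(-391) = -82501/6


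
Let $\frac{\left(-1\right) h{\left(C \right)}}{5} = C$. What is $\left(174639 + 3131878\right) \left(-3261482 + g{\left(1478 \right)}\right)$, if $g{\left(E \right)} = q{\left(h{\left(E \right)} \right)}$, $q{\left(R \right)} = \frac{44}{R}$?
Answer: $- \frac{39847418353670204}{3695} \approx -1.0784 \cdot 10^{13}$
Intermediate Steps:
$h{\left(C \right)} = - 5 C$
$g{\left(E \right)} = - \frac{44}{5 E}$ ($g{\left(E \right)} = \frac{44}{\left(-5\right) E} = 44 \left(- \frac{1}{5 E}\right) = - \frac{44}{5 E}$)
$\left(174639 + 3131878\right) \left(-3261482 + g{\left(1478 \right)}\right) = \left(174639 + 3131878\right) \left(-3261482 - \frac{44}{5 \cdot 1478}\right) = 3306517 \left(-3261482 - \frac{22}{3695}\right) = 3306517 \left(- \frac{12051176012}{3695}\right) = - \frac{39847418353670204}{3695}$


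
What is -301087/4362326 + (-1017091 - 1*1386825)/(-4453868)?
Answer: 2286415878525/4857306044242 ≈ 0.47072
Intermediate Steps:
-301087/4362326 + (-1017091 - 1*1386825)/(-4453868) = -301087*1/4362326 + (-1017091 - 1386825)*(-1/4453868) = -301087/4362326 - 2403916*(-1/4453868) = -301087/4362326 + 600979/1113467 = 2286415878525/4857306044242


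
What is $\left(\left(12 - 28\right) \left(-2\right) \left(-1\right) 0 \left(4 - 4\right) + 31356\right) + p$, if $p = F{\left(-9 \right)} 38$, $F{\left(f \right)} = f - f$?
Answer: $31356$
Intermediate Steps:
$F{\left(f \right)} = 0$
$p = 0$ ($p = 0 \cdot 38 = 0$)
$\left(\left(12 - 28\right) \left(-2\right) \left(-1\right) 0 \left(4 - 4\right) + 31356\right) + p = \left(\left(12 - 28\right) \left(-2\right) \left(-1\right) 0 \left(4 - 4\right) + 31356\right) + 0 = \left(- 16 \cdot 2 \cdot 0 \cdot 0 + 31356\right) + 0 = \left(- 16 \cdot 0 \cdot 0 + 31356\right) + 0 = \left(\left(-16\right) 0 + 31356\right) + 0 = \left(0 + 31356\right) + 0 = 31356 + 0 = 31356$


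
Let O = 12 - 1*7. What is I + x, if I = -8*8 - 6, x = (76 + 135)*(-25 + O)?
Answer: -4290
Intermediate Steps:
O = 5 (O = 12 - 7 = 5)
x = -4220 (x = (76 + 135)*(-25 + 5) = 211*(-20) = -4220)
I = -70 (I = -64 - 6 = -70)
I + x = -70 - 4220 = -4290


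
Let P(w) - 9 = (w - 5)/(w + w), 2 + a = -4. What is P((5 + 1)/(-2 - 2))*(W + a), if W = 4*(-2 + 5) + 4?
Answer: 335/3 ≈ 111.67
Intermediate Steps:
a = -6 (a = -2 - 4 = -6)
P(w) = 9 + (-5 + w)/(2*w) (P(w) = 9 + (w - 5)/(w + w) = 9 + (-5 + w)/((2*w)) = 9 + (-5 + w)*(1/(2*w)) = 9 + (-5 + w)/(2*w))
W = 16 (W = 4*3 + 4 = 12 + 4 = 16)
P((5 + 1)/(-2 - 2))*(W + a) = ((-5 + 19*((5 + 1)/(-2 - 2)))/(2*(((5 + 1)/(-2 - 2)))))*(16 - 6) = ((-5 + 19*(6/(-4)))/(2*((6/(-4)))))*10 = ((-5 + 19*(6*(-¼)))/(2*((6*(-¼)))))*10 = ((-5 + 19*(-3/2))/(2*(-3/2)))*10 = ((½)*(-⅔)*(-5 - 57/2))*10 = ((½)*(-⅔)*(-67/2))*10 = (67/6)*10 = 335/3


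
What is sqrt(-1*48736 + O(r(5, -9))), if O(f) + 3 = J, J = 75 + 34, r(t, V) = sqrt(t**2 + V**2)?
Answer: I*sqrt(48630) ≈ 220.52*I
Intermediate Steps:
r(t, V) = sqrt(V**2 + t**2)
J = 109
O(f) = 106 (O(f) = -3 + 109 = 106)
sqrt(-1*48736 + O(r(5, -9))) = sqrt(-1*48736 + 106) = sqrt(-48736 + 106) = sqrt(-48630) = I*sqrt(48630)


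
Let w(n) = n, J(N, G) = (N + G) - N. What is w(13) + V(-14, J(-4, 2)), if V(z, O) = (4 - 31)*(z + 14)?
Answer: 13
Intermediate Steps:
J(N, G) = G (J(N, G) = (G + N) - N = G)
V(z, O) = -378 - 27*z (V(z, O) = -27*(14 + z) = -378 - 27*z)
w(13) + V(-14, J(-4, 2)) = 13 + (-378 - 27*(-14)) = 13 + (-378 + 378) = 13 + 0 = 13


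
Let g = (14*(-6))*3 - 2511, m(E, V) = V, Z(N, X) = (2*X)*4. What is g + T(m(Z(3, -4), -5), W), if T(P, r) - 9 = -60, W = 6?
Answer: -2814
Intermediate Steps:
Z(N, X) = 8*X
T(P, r) = -51 (T(P, r) = 9 - 60 = -51)
g = -2763 (g = -84*3 - 2511 = -252 - 2511 = -2763)
g + T(m(Z(3, -4), -5), W) = -2763 - 51 = -2814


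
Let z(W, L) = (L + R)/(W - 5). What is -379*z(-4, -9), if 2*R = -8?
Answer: -4927/9 ≈ -547.44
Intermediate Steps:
R = -4 (R = (1/2)*(-8) = -4)
z(W, L) = (-4 + L)/(-5 + W) (z(W, L) = (L - 4)/(W - 5) = (-4 + L)/(-5 + W))
-379*z(-4, -9) = -379*(-4 - 9)/(-5 - 4) = -379*(-13)/(-9) = -(-379)*(-13)/9 = -379*13/9 = -4927/9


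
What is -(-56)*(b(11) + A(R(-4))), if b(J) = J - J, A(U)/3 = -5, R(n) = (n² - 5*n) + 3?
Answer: -840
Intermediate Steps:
R(n) = 3 + n² - 5*n
A(U) = -15 (A(U) = 3*(-5) = -15)
b(J) = 0
-(-56)*(b(11) + A(R(-4))) = -(-56)*(0 - 15) = -(-56)*(-15) = -1*840 = -840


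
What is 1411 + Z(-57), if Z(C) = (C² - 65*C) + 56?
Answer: 8421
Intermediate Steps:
Z(C) = 56 + C² - 65*C
1411 + Z(-57) = 1411 + (56 + (-57)² - 65*(-57)) = 1411 + (56 + 3249 + 3705) = 1411 + 7010 = 8421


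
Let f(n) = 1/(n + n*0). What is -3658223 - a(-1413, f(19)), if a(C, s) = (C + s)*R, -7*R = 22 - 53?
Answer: -485711433/133 ≈ -3.6520e+6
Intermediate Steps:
R = 31/7 (R = -(22 - 53)/7 = -⅐*(-31) = 31/7 ≈ 4.4286)
f(n) = 1/n (f(n) = 1/(n + 0) = 1/n)
a(C, s) = 31*C/7 + 31*s/7 (a(C, s) = (C + s)*(31/7) = 31*C/7 + 31*s/7)
-3658223 - a(-1413, f(19)) = -3658223 - ((31/7)*(-1413) + (31/7)/19) = -3658223 - (-43803/7 + (31/7)*(1/19)) = -3658223 - (-43803/7 + 31/133) = -3658223 - 1*(-832226/133) = -3658223 + 832226/133 = -485711433/133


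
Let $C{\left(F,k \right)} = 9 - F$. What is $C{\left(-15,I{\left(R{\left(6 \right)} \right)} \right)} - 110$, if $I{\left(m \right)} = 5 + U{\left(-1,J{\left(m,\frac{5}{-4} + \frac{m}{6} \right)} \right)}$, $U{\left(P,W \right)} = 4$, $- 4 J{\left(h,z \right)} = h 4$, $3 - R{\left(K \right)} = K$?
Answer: $-86$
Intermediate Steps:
$R{\left(K \right)} = 3 - K$
$J{\left(h,z \right)} = - h$ ($J{\left(h,z \right)} = - \frac{h 4}{4} = - \frac{4 h}{4} = - h$)
$I{\left(m \right)} = 9$ ($I{\left(m \right)} = 5 + 4 = 9$)
$C{\left(-15,I{\left(R{\left(6 \right)} \right)} \right)} - 110 = \left(9 - -15\right) - 110 = \left(9 + 15\right) - 110 = 24 - 110 = -86$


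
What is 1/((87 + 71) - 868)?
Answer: -1/710 ≈ -0.0014085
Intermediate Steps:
1/((87 + 71) - 868) = 1/(158 - 868) = 1/(-710) = -1/710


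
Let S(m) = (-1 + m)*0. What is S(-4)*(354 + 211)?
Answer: 0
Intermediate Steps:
S(m) = 0
S(-4)*(354 + 211) = 0*(354 + 211) = 0*565 = 0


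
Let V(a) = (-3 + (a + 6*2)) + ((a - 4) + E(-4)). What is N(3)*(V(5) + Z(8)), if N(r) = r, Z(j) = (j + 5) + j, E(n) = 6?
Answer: 126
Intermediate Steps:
Z(j) = 5 + 2*j (Z(j) = (5 + j) + j = 5 + 2*j)
V(a) = 11 + 2*a (V(a) = (-3 + (a + 6*2)) + ((a - 4) + 6) = (-3 + (a + 12)) + ((-4 + a) + 6) = (-3 + (12 + a)) + (2 + a) = (9 + a) + (2 + a) = 11 + 2*a)
N(3)*(V(5) + Z(8)) = 3*((11 + 2*5) + (5 + 2*8)) = 3*((11 + 10) + (5 + 16)) = 3*(21 + 21) = 3*42 = 126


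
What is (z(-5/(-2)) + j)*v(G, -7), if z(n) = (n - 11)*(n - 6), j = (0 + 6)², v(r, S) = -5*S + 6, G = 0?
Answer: 10783/4 ≈ 2695.8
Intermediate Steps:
v(r, S) = 6 - 5*S
j = 36 (j = 6² = 36)
z(n) = (-11 + n)*(-6 + n)
(z(-5/(-2)) + j)*v(G, -7) = ((66 + (-5/(-2))² - (-85)/(-2)) + 36)*(6 - 5*(-7)) = ((66 + (-5*(-½))² - (-85)*(-1)/2) + 36)*(6 + 35) = ((66 + (5/2)² - 17*5/2) + 36)*41 = ((66 + 25/4 - 85/2) + 36)*41 = (119/4 + 36)*41 = (263/4)*41 = 10783/4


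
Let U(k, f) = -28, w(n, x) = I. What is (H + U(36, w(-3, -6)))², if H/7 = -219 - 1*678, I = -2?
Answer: 39778249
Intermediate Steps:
w(n, x) = -2
H = -6279 (H = 7*(-219 - 1*678) = 7*(-219 - 678) = 7*(-897) = -6279)
(H + U(36, w(-3, -6)))² = (-6279 - 28)² = (-6307)² = 39778249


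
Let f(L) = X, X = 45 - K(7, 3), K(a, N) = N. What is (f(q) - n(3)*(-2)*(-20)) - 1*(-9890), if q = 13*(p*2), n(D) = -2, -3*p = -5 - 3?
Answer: 10012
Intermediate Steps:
p = 8/3 (p = -(-5 - 3)/3 = -⅓*(-8) = 8/3 ≈ 2.6667)
X = 42 (X = 45 - 1*3 = 45 - 3 = 42)
q = 208/3 (q = 13*((8/3)*2) = 13*(16/3) = 208/3 ≈ 69.333)
f(L) = 42
(f(q) - n(3)*(-2)*(-20)) - 1*(-9890) = (42 - (-2*(-2))*(-20)) - 1*(-9890) = (42 - 4*(-20)) + 9890 = (42 - 1*(-80)) + 9890 = (42 + 80) + 9890 = 122 + 9890 = 10012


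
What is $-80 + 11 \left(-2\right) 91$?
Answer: $-2082$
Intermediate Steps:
$-80 + 11 \left(-2\right) 91 = -80 - 2002 = -2082$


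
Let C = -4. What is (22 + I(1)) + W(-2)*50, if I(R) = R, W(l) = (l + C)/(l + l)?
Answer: 98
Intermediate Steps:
W(l) = (-4 + l)/(2*l) (W(l) = (l - 4)/(l + l) = (-4 + l)/((2*l)) = (-4 + l)*(1/(2*l)) = (-4 + l)/(2*l))
(22 + I(1)) + W(-2)*50 = (22 + 1) + ((½)*(-4 - 2)/(-2))*50 = 23 + ((½)*(-½)*(-6))*50 = 23 + (3/2)*50 = 23 + 75 = 98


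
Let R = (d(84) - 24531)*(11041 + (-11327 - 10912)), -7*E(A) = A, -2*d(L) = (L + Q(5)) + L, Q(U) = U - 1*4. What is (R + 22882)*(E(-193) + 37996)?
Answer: 73372973862415/7 ≈ 1.0482e+13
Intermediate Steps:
Q(U) = -4 + U (Q(U) = U - 4 = -4 + U)
d(L) = -1/2 - L (d(L) = -((L + (-4 + 5)) + L)/2 = -((L + 1) + L)/2 = -((1 + L) + L)/2 = -(1 + 2*L)/2 = -1/2 - L)
E(A) = -A/7
R = 275644369 (R = ((-1/2 - 1*84) - 24531)*(11041 + (-11327 - 10912)) = ((-1/2 - 84) - 24531)*(11041 - 22239) = (-169/2 - 24531)*(-11198) = -49231/2*(-11198) = 275644369)
(R + 22882)*(E(-193) + 37996) = (275644369 + 22882)*(-1/7*(-193) + 37996) = 275667251*(193/7 + 37996) = 275667251*(266165/7) = 73372973862415/7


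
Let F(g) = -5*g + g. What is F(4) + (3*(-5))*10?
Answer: -166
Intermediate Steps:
F(g) = -4*g
F(4) + (3*(-5))*10 = -4*4 + (3*(-5))*10 = -16 - 15*10 = -16 - 150 = -166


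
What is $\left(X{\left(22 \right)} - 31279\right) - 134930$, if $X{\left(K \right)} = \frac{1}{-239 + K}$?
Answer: $- \frac{36067354}{217} \approx -1.6621 \cdot 10^{5}$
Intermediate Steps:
$\left(X{\left(22 \right)} - 31279\right) - 134930 = \left(\frac{1}{-239 + 22} - 31279\right) - 134930 = \left(\frac{1}{-217} - 31279\right) - 134930 = \left(- \frac{1}{217} - 31279\right) - 134930 = - \frac{6787544}{217} - 134930 = - \frac{36067354}{217}$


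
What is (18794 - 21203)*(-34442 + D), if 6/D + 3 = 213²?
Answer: 627342050049/7561 ≈ 8.2971e+7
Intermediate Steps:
D = 1/7561 (D = 6/(-3 + 213²) = 6/(-3 + 45369) = 6/45366 = 6*(1/45366) = 1/7561 ≈ 0.00013226)
(18794 - 21203)*(-34442 + D) = (18794 - 21203)*(-34442 + 1/7561) = -2409*(-260415961/7561) = 627342050049/7561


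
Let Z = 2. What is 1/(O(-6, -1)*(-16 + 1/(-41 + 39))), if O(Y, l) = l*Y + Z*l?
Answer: -1/66 ≈ -0.015152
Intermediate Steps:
O(Y, l) = 2*l + Y*l (O(Y, l) = l*Y + 2*l = Y*l + 2*l = 2*l + Y*l)
1/(O(-6, -1)*(-16 + 1/(-41 + 39))) = 1/((-(2 - 6))*(-16 + 1/(-41 + 39))) = 1/((-1*(-4))*(-16 + 1/(-2))) = 1/(4*(-16 - 1/2)) = 1/(4*(-33/2)) = 1/(-66) = -1/66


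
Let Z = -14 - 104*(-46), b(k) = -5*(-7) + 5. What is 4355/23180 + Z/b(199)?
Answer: 276857/2318 ≈ 119.44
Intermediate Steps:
b(k) = 40 (b(k) = 35 + 5 = 40)
Z = 4770 (Z = -14 + 4784 = 4770)
4355/23180 + Z/b(199) = 4355/23180 + 4770/40 = 4355*(1/23180) + 4770*(1/40) = 871/4636 + 477/4 = 276857/2318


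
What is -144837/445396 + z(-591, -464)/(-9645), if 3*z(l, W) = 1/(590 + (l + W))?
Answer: -278392685897/856100423700 ≈ -0.32519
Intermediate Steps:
z(l, W) = 1/(3*(590 + W + l)) (z(l, W) = 1/(3*(590 + (l + W))) = 1/(3*(590 + (W + l))) = 1/(3*(590 + W + l)))
-144837/445396 + z(-591, -464)/(-9645) = -144837/445396 + (1/(3*(590 - 464 - 591)))/(-9645) = -144837*1/445396 + ((⅓)/(-465))*(-1/9645) = -20691/63628 + ((⅓)*(-1/465))*(-1/9645) = -20691/63628 - 1/1395*(-1/9645) = -20691/63628 + 1/13454775 = -278392685897/856100423700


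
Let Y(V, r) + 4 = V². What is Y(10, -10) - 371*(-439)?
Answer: 162965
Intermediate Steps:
Y(V, r) = -4 + V²
Y(10, -10) - 371*(-439) = (-4 + 10²) - 371*(-439) = (-4 + 100) + 162869 = 96 + 162869 = 162965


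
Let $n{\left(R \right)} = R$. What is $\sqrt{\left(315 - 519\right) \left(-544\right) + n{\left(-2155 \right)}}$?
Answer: $\sqrt{108821} \approx 329.88$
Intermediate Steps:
$\sqrt{\left(315 - 519\right) \left(-544\right) + n{\left(-2155 \right)}} = \sqrt{\left(315 - 519\right) \left(-544\right) - 2155} = \sqrt{\left(-204\right) \left(-544\right) - 2155} = \sqrt{110976 - 2155} = \sqrt{108821}$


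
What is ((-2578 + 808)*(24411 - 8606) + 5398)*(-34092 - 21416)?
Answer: 1552528341616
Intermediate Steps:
((-2578 + 808)*(24411 - 8606) + 5398)*(-34092 - 21416) = (-1770*15805 + 5398)*(-55508) = (-27974850 + 5398)*(-55508) = -27969452*(-55508) = 1552528341616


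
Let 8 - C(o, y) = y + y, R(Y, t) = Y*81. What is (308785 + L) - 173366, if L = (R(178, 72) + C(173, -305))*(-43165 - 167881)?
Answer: -3173152237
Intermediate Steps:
R(Y, t) = 81*Y
C(o, y) = 8 - 2*y (C(o, y) = 8 - (y + y) = 8 - 2*y)
L = -3173287656 (L = (81*178 + (8 - 2*(-305)))*(-43165 - 167881) = (14418 + (8 + 610))*(-211046) = (14418 + 618)*(-211046) = 15036*(-211046) = -3173287656)
(308785 + L) - 173366 = (308785 - 3173287656) - 173366 = -3172978871 - 173366 = -3173152237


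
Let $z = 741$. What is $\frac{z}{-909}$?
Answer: $- \frac{247}{303} \approx -0.81518$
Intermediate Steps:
$\frac{z}{-909} = \frac{741}{-909} = 741 \left(- \frac{1}{909}\right) = - \frac{247}{303}$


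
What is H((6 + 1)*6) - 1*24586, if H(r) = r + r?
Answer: -24502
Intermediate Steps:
H(r) = 2*r
H((6 + 1)*6) - 1*24586 = 2*((6 + 1)*6) - 1*24586 = 2*(7*6) - 24586 = 2*42 - 24586 = 84 - 24586 = -24502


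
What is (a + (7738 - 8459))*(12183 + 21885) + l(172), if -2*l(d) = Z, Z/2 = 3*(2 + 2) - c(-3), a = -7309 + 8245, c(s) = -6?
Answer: 7324602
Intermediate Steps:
a = 936
Z = 36 (Z = 2*(3*(2 + 2) - 1*(-6)) = 2*(3*4 + 6) = 2*(12 + 6) = 2*18 = 36)
l(d) = -18 (l(d) = -½*36 = -18)
(a + (7738 - 8459))*(12183 + 21885) + l(172) = (936 + (7738 - 8459))*(12183 + 21885) - 18 = (936 - 721)*34068 - 18 = 215*34068 - 18 = 7324620 - 18 = 7324602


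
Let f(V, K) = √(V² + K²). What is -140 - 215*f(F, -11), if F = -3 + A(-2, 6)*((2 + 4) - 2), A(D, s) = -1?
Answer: -140 - 215*√170 ≈ -2943.3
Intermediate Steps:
F = -7 (F = -3 - ((2 + 4) - 2) = -3 - (6 - 2) = -3 - 1*4 = -3 - 4 = -7)
f(V, K) = √(K² + V²)
-140 - 215*f(F, -11) = -140 - 215*√((-11)² + (-7)²) = -140 - 215*√(121 + 49) = -140 - 215*√170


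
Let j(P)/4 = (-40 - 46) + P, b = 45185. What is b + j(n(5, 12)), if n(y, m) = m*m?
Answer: 45417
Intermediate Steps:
n(y, m) = m²
j(P) = -344 + 4*P (j(P) = 4*((-40 - 46) + P) = 4*(-86 + P) = -344 + 4*P)
b + j(n(5, 12)) = 45185 + (-344 + 4*12²) = 45185 + (-344 + 4*144) = 45185 + (-344 + 576) = 45185 + 232 = 45417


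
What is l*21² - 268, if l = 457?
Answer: 201269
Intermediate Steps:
l*21² - 268 = 457*21² - 268 = 457*441 - 268 = 201537 - 268 = 201269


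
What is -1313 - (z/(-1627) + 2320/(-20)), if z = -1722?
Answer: -1949241/1627 ≈ -1198.1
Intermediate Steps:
-1313 - (z/(-1627) + 2320/(-20)) = -1313 - (-1722/(-1627) + 2320/(-20)) = -1313 - (-1722*(-1/1627) + 2320*(-1/20)) = -1313 - (1722/1627 - 116) = -1313 - 1*(-187010/1627) = -1313 + 187010/1627 = -1949241/1627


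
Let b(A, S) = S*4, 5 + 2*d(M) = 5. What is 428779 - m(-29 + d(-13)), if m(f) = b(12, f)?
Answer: 428895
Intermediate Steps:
d(M) = 0 (d(M) = -5/2 + (½)*5 = -5/2 + 5/2 = 0)
b(A, S) = 4*S
m(f) = 4*f
428779 - m(-29 + d(-13)) = 428779 - 4*(-29 + 0) = 428779 - 4*(-29) = 428779 - 1*(-116) = 428779 + 116 = 428895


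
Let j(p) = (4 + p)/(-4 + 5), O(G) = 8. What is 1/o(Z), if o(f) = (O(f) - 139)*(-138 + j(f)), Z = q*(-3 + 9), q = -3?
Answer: 1/19912 ≈ 5.0221e-5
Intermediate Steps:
j(p) = 4 + p (j(p) = (4 + p)/1 = (4 + p)*1 = 4 + p)
Z = -18 (Z = -3*(-3 + 9) = -3*6 = -18)
o(f) = 17554 - 131*f (o(f) = (8 - 139)*(-138 + (4 + f)) = -131*(-134 + f) = 17554 - 131*f)
1/o(Z) = 1/(17554 - 131*(-18)) = 1/(17554 + 2358) = 1/19912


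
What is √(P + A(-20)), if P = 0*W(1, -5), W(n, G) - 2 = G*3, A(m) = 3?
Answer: √3 ≈ 1.7320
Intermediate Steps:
W(n, G) = 2 + 3*G (W(n, G) = 2 + G*3 = 2 + 3*G)
P = 0 (P = 0*(2 + 3*(-5)) = 0*(2 - 15) = 0*(-13) = 0)
√(P + A(-20)) = √(0 + 3) = √3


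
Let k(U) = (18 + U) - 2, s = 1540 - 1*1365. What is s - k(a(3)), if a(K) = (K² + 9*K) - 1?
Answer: 124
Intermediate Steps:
a(K) = -1 + K² + 9*K
s = 175 (s = 1540 - 1365 = 175)
k(U) = 16 + U
s - k(a(3)) = 175 - (16 + (-1 + 3² + 9*3)) = 175 - (16 + (-1 + 9 + 27)) = 175 - (16 + 35) = 175 - 1*51 = 175 - 51 = 124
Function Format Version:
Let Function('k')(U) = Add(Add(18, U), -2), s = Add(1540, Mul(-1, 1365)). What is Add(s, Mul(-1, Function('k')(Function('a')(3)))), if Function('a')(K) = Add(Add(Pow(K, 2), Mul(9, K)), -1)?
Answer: 124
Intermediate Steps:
Function('a')(K) = Add(-1, Pow(K, 2), Mul(9, K))
s = 175 (s = Add(1540, -1365) = 175)
Function('k')(U) = Add(16, U)
Add(s, Mul(-1, Function('k')(Function('a')(3)))) = Add(175, Mul(-1, Add(16, Add(-1, Pow(3, 2), Mul(9, 3))))) = Add(175, Mul(-1, Add(16, Add(-1, 9, 27)))) = Add(175, Mul(-1, Add(16, 35))) = Add(175, Mul(-1, 51)) = Add(175, -51) = 124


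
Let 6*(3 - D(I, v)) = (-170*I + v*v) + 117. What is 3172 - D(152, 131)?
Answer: 1742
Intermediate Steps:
D(I, v) = -33/2 - v**2/6 + 85*I/3 (D(I, v) = 3 - ((-170*I + v*v) + 117)/6 = 3 - ((-170*I + v**2) + 117)/6 = 3 - ((v**2 - 170*I) + 117)/6 = 3 - (117 + v**2 - 170*I)/6 = 3 + (-39/2 - v**2/6 + 85*I/3) = -33/2 - v**2/6 + 85*I/3)
3172 - D(152, 131) = 3172 - (-33/2 - 1/6*131**2 + (85/3)*152) = 3172 - (-33/2 - 1/6*17161 + 12920/3) = 3172 - (-33/2 - 17161/6 + 12920/3) = 3172 - 1*1430 = 3172 - 1430 = 1742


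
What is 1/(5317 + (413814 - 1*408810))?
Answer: 1/10321 ≈ 9.6890e-5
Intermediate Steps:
1/(5317 + (413814 - 1*408810)) = 1/(5317 + (413814 - 408810)) = 1/(5317 + 5004) = 1/10321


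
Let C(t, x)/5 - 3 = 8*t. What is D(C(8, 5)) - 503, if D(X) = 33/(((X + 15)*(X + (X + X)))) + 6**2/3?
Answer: -57569739/117250 ≈ -491.00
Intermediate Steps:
C(t, x) = 15 + 40*t (C(t, x) = 15 + 5*(8*t) = 15 + 40*t)
D(X) = 12 + 11/(X*(15 + X)) (D(X) = 33/(((15 + X)*(X + 2*X))) + 36*(1/3) = 33/(((15 + X)*(3*X))) + 12 = 33/((3*X*(15 + X))) + 12 = 33*(1/(3*X*(15 + X))) + 12 = 11/(X*(15 + X)) + 12 = 12 + 11/(X*(15 + X)))
D(C(8, 5)) - 503 = (11 + 12*(15 + 40*8)**2 + 180*(15 + 40*8))/((15 + 40*8)*(15 + (15 + 40*8))) - 503 = (11 + 12*(15 + 320)**2 + 180*(15 + 320))/((15 + 320)*(15 + (15 + 320))) - 503 = (11 + 12*335**2 + 180*335)/(335*(15 + 335)) - 503 = (1/335)*(11 + 12*112225 + 60300)/350 - 503 = (1/335)*(1/350)*(11 + 1346700 + 60300) - 503 = (1/335)*(1/350)*1407011 - 503 = 1407011/117250 - 503 = -57569739/117250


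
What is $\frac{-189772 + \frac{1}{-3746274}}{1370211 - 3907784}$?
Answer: $\frac{710937909529}{9506443753002} \approx 0.074785$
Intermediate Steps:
$\frac{-189772 + \frac{1}{-3746274}}{1370211 - 3907784} = \frac{-189772 - \frac{1}{3746274}}{-2537573} = \left(- \frac{710937909529}{3746274}\right) \left(- \frac{1}{2537573}\right) = \frac{710937909529}{9506443753002}$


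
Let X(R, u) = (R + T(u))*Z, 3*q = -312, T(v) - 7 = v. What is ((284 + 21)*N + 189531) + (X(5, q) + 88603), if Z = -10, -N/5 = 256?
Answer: -111346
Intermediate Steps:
N = -1280 (N = -5*256 = -1280)
T(v) = 7 + v
q = -104 (q = (⅓)*(-312) = -104)
X(R, u) = -70 - 10*R - 10*u (X(R, u) = (R + (7 + u))*(-10) = (7 + R + u)*(-10) = -70 - 10*R - 10*u)
((284 + 21)*N + 189531) + (X(5, q) + 88603) = ((284 + 21)*(-1280) + 189531) + ((-70 - 10*5 - 10*(-104)) + 88603) = (305*(-1280) + 189531) + ((-70 - 50 + 1040) + 88603) = (-390400 + 189531) + (920 + 88603) = -200869 + 89523 = -111346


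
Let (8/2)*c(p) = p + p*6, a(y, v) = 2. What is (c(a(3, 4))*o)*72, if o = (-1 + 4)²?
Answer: 2268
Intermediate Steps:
o = 9 (o = 3² = 9)
c(p) = 7*p/4 (c(p) = (p + p*6)/4 = (p + 6*p)/4 = (7*p)/4 = 7*p/4)
(c(a(3, 4))*o)*72 = (((7/4)*2)*9)*72 = ((7/2)*9)*72 = (63/2)*72 = 2268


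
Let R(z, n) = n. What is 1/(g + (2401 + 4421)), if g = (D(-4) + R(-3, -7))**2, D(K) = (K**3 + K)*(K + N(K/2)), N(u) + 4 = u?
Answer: 1/459751 ≈ 2.1751e-6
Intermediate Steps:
N(u) = -4 + u
D(K) = (-4 + 3*K/2)*(K + K**3) (D(K) = (K**3 + K)*(K + (-4 + K/2)) = (K + K**3)*(K + (-4 + K*(1/2))) = (K + K**3)*(K + (-4 + K/2)) = (K + K**3)*(-4 + 3*K/2) = (-4 + 3*K/2)*(K + K**3))
g = 452929 (g = ((1/2)*(-4)*(-8 - 8*(-4)**2 + 3*(-4) + 3*(-4)**3) - 7)**2 = ((1/2)*(-4)*(-8 - 8*16 - 12 + 3*(-64)) - 7)**2 = ((1/2)*(-4)*(-8 - 128 - 12 - 192) - 7)**2 = ((1/2)*(-4)*(-340) - 7)**2 = (680 - 7)**2 = 673**2 = 452929)
1/(g + (2401 + 4421)) = 1/(452929 + (2401 + 4421)) = 1/(452929 + 6822) = 1/459751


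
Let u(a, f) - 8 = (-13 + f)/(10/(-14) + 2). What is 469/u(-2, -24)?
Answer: -4221/187 ≈ -22.572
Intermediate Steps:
u(a, f) = -19/9 + 7*f/9 (u(a, f) = 8 + (-13 + f)/(10/(-14) + 2) = 8 + (-13 + f)/(10*(-1/14) + 2) = 8 + (-13 + f)/(-5/7 + 2) = 8 + (-13 + f)/(9/7) = 8 + (-13 + f)*(7/9) = 8 + (-91/9 + 7*f/9) = -19/9 + 7*f/9)
469/u(-2, -24) = 469/(-19/9 + (7/9)*(-24)) = 469/(-19/9 - 56/3) = 469/(-187/9) = 469*(-9/187) = -4221/187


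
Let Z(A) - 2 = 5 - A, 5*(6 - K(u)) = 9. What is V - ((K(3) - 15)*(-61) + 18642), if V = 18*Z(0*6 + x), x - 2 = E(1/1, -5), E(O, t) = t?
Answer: -95604/5 ≈ -19121.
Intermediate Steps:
K(u) = 21/5 (K(u) = 6 - ⅕*9 = 6 - 9/5 = 21/5)
x = -3 (x = 2 - 5 = -3)
Z(A) = 7 - A (Z(A) = 2 + (5 - A) = 7 - A)
V = 180 (V = 18*(7 - (0*6 - 3)) = 18*(7 - (0 - 3)) = 18*(7 - 1*(-3)) = 18*(7 + 3) = 18*10 = 180)
V - ((K(3) - 15)*(-61) + 18642) = 180 - ((21/5 - 15)*(-61) + 18642) = 180 - (-54/5*(-61) + 18642) = 180 - (3294/5 + 18642) = 180 - 1*96504/5 = 180 - 96504/5 = -95604/5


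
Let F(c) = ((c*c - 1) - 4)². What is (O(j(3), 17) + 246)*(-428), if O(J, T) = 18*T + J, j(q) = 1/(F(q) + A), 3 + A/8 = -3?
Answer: -1889941/8 ≈ -2.3624e+5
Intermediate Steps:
A = -48 (A = -24 + 8*(-3) = -24 - 24 = -48)
F(c) = (-5 + c²)² (F(c) = ((c² - 1) - 4)² = ((-1 + c²) - 4)² = (-5 + c²)²)
j(q) = 1/(-48 + (-5 + q²)²) (j(q) = 1/((-5 + q²)² - 48) = 1/(-48 + (-5 + q²)²))
O(J, T) = J + 18*T
(O(j(3), 17) + 246)*(-428) = ((1/(-48 + (-5 + 3²)²) + 18*17) + 246)*(-428) = ((1/(-48 + (-5 + 9)²) + 306) + 246)*(-428) = ((1/(-48 + 4²) + 306) + 246)*(-428) = ((1/(-48 + 16) + 306) + 246)*(-428) = ((1/(-32) + 306) + 246)*(-428) = ((-1/32 + 306) + 246)*(-428) = (9791/32 + 246)*(-428) = (17663/32)*(-428) = -1889941/8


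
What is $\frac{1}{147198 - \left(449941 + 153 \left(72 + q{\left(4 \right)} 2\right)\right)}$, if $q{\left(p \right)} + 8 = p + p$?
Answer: $- \frac{1}{313759} \approx -3.1872 \cdot 10^{-6}$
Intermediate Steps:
$q{\left(p \right)} = -8 + 2 p$ ($q{\left(p \right)} = -8 + \left(p + p\right) = -8 + 2 p$)
$\frac{1}{147198 - \left(449941 + 153 \left(72 + q{\left(4 \right)} 2\right)\right)} = \frac{1}{147198 - \left(449941 + 153 \left(72 + \left(-8 + 2 \cdot 4\right) 2\right)\right)} = \frac{1}{147198 - \left(449941 + 153 \left(72 + \left(-8 + 8\right) 2\right)\right)} = \frac{1}{147198 - \left(449941 + 153 \left(72 + 0 \cdot 2\right)\right)} = \frac{1}{147198 - \left(449941 + 153 \left(72 + 0\right)\right)} = \frac{1}{147198 - 460957} = \frac{1}{-313759} = - \frac{1}{313759}$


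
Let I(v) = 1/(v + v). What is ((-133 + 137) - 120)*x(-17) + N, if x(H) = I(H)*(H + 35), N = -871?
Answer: -13763/17 ≈ -809.59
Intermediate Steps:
I(v) = 1/(2*v)
x(H) = (35 + H)/(2*H) (x(H) = (1/(2*H))*(H + 35) = (1/(2*H))*(35 + H) = (35 + H)/(2*H))
((-133 + 137) - 120)*x(-17) + N = ((-133 + 137) - 120)*((1/2)*(35 - 17)/(-17)) - 871 = (4 - 120)*((1/2)*(-1/17)*18) - 871 = -116*(-9/17) - 871 = 1044/17 - 871 = -13763/17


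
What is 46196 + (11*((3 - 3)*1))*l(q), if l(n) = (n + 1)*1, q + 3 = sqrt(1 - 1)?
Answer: 46196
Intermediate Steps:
q = -3 (q = -3 + sqrt(1 - 1) = -3 + sqrt(0) = -3 + 0 = -3)
l(n) = 1 + n (l(n) = (1 + n)*1 = 1 + n)
46196 + (11*((3 - 3)*1))*l(q) = 46196 + (11*((3 - 3)*1))*(1 - 3) = 46196 + (11*(0*1))*(-2) = 46196 + (11*0)*(-2) = 46196 + 0*(-2) = 46196 + 0 = 46196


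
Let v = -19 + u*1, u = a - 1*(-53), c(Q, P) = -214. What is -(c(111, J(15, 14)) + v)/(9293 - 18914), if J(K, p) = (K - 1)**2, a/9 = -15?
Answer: -35/1069 ≈ -0.032741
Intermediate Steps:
a = -135 (a = 9*(-15) = -135)
J(K, p) = (-1 + K)**2
u = -82 (u = -135 - 1*(-53) = -135 + 53 = -82)
v = -101 (v = -19 - 82*1 = -19 - 82 = -101)
-(c(111, J(15, 14)) + v)/(9293 - 18914) = -(-214 - 101)/(9293 - 18914) = -(-315)/(-9621) = -(-315)*(-1)/9621 = -1*35/1069 = -35/1069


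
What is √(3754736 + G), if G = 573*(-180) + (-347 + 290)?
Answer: √3651539 ≈ 1910.9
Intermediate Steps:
G = -103197 (G = -103140 - 57 = -103197)
√(3754736 + G) = √(3754736 - 103197) = √3651539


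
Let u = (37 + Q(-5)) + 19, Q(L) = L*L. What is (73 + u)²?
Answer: 23716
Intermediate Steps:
Q(L) = L²
u = 81 (u = (37 + (-5)²) + 19 = (37 + 25) + 19 = 62 + 19 = 81)
(73 + u)² = (73 + 81)² = 154² = 23716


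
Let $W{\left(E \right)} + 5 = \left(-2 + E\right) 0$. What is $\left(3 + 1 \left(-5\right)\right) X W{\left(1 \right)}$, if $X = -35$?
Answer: $-350$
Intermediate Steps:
$W{\left(E \right)} = -5$ ($W{\left(E \right)} = -5 + \left(-2 + E\right) 0 = -5 + 0 = -5$)
$\left(3 + 1 \left(-5\right)\right) X W{\left(1 \right)} = \left(3 + 1 \left(-5\right)\right) \left(-35\right) \left(-5\right) = \left(3 - 5\right) \left(-35\right) \left(-5\right) = \left(-2\right) \left(-35\right) \left(-5\right) = 70 \left(-5\right) = -350$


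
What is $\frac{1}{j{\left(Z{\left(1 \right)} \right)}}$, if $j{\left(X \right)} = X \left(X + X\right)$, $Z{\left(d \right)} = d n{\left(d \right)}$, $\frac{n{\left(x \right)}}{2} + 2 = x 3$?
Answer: $\frac{1}{8} \approx 0.125$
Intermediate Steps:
$n{\left(x \right)} = -4 + 6 x$ ($n{\left(x \right)} = -4 + 2 x 3 = -4 + 2 \cdot 3 x = -4 + 6 x$)
$Z{\left(d \right)} = d \left(-4 + 6 d\right)$
$j{\left(X \right)} = 2 X^{2}$ ($j{\left(X \right)} = X 2 X = 2 X^{2}$)
$\frac{1}{j{\left(Z{\left(1 \right)} \right)}} = \frac{1}{2 \left(2 \cdot 1 \left(-2 + 3 \cdot 1\right)\right)^{2}} = \frac{1}{2 \left(2 \cdot 1 \left(-2 + 3\right)\right)^{2}} = \frac{1}{2 \left(2 \cdot 1 \cdot 1\right)^{2}} = \frac{1}{2 \cdot 2^{2}} = \frac{1}{2 \cdot 4} = \frac{1}{8}$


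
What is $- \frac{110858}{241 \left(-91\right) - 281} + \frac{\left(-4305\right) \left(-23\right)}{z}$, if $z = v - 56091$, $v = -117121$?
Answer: $\frac{4250653679}{961846236} \approx 4.4193$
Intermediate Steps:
$z = -173212$ ($z = -117121 - 56091 = -173212$)
$- \frac{110858}{241 \left(-91\right) - 281} + \frac{\left(-4305\right) \left(-23\right)}{z} = - \frac{110858}{241 \left(-91\right) - 281} + \frac{\left(-4305\right) \left(-23\right)}{-173212} = - \frac{110858}{-21931 - 281} + 99015 \left(- \frac{1}{173212}\right) = - \frac{110858}{-22212} - \frac{99015}{173212} = \left(-110858\right) \left(- \frac{1}{22212}\right) - \frac{99015}{173212} = \frac{55429}{11106} - \frac{99015}{173212} = \frac{4250653679}{961846236}$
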